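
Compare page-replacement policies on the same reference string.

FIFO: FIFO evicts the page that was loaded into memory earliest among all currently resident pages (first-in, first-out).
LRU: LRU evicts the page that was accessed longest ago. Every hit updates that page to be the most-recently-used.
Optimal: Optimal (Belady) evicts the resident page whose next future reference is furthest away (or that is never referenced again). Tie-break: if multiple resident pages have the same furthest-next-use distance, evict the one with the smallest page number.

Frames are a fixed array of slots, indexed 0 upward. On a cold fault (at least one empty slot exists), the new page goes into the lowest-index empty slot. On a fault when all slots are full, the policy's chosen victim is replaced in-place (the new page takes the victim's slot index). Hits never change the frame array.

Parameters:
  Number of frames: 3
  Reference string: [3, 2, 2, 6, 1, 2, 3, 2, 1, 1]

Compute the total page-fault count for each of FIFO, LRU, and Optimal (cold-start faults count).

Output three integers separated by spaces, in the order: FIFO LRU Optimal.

--- FIFO ---
  step 0: ref 3 -> FAULT, frames=[3,-,-] (faults so far: 1)
  step 1: ref 2 -> FAULT, frames=[3,2,-] (faults so far: 2)
  step 2: ref 2 -> HIT, frames=[3,2,-] (faults so far: 2)
  step 3: ref 6 -> FAULT, frames=[3,2,6] (faults so far: 3)
  step 4: ref 1 -> FAULT, evict 3, frames=[1,2,6] (faults so far: 4)
  step 5: ref 2 -> HIT, frames=[1,2,6] (faults so far: 4)
  step 6: ref 3 -> FAULT, evict 2, frames=[1,3,6] (faults so far: 5)
  step 7: ref 2 -> FAULT, evict 6, frames=[1,3,2] (faults so far: 6)
  step 8: ref 1 -> HIT, frames=[1,3,2] (faults so far: 6)
  step 9: ref 1 -> HIT, frames=[1,3,2] (faults so far: 6)
  FIFO total faults: 6
--- LRU ---
  step 0: ref 3 -> FAULT, frames=[3,-,-] (faults so far: 1)
  step 1: ref 2 -> FAULT, frames=[3,2,-] (faults so far: 2)
  step 2: ref 2 -> HIT, frames=[3,2,-] (faults so far: 2)
  step 3: ref 6 -> FAULT, frames=[3,2,6] (faults so far: 3)
  step 4: ref 1 -> FAULT, evict 3, frames=[1,2,6] (faults so far: 4)
  step 5: ref 2 -> HIT, frames=[1,2,6] (faults so far: 4)
  step 6: ref 3 -> FAULT, evict 6, frames=[1,2,3] (faults so far: 5)
  step 7: ref 2 -> HIT, frames=[1,2,3] (faults so far: 5)
  step 8: ref 1 -> HIT, frames=[1,2,3] (faults so far: 5)
  step 9: ref 1 -> HIT, frames=[1,2,3] (faults so far: 5)
  LRU total faults: 5
--- Optimal ---
  step 0: ref 3 -> FAULT, frames=[3,-,-] (faults so far: 1)
  step 1: ref 2 -> FAULT, frames=[3,2,-] (faults so far: 2)
  step 2: ref 2 -> HIT, frames=[3,2,-] (faults so far: 2)
  step 3: ref 6 -> FAULT, frames=[3,2,6] (faults so far: 3)
  step 4: ref 1 -> FAULT, evict 6, frames=[3,2,1] (faults so far: 4)
  step 5: ref 2 -> HIT, frames=[3,2,1] (faults so far: 4)
  step 6: ref 3 -> HIT, frames=[3,2,1] (faults so far: 4)
  step 7: ref 2 -> HIT, frames=[3,2,1] (faults so far: 4)
  step 8: ref 1 -> HIT, frames=[3,2,1] (faults so far: 4)
  step 9: ref 1 -> HIT, frames=[3,2,1] (faults so far: 4)
  Optimal total faults: 4

Answer: 6 5 4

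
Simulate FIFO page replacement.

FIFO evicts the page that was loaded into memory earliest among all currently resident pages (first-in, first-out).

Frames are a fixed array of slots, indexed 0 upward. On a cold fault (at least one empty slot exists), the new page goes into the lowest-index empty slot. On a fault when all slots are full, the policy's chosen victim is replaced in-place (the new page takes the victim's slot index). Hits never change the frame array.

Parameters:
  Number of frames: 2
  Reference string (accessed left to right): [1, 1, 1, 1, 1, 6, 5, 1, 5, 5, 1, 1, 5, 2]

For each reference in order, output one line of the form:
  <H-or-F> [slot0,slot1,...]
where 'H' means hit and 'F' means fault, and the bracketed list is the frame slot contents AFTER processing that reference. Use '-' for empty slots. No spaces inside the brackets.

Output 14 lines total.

F [1,-]
H [1,-]
H [1,-]
H [1,-]
H [1,-]
F [1,6]
F [5,6]
F [5,1]
H [5,1]
H [5,1]
H [5,1]
H [5,1]
H [5,1]
F [2,1]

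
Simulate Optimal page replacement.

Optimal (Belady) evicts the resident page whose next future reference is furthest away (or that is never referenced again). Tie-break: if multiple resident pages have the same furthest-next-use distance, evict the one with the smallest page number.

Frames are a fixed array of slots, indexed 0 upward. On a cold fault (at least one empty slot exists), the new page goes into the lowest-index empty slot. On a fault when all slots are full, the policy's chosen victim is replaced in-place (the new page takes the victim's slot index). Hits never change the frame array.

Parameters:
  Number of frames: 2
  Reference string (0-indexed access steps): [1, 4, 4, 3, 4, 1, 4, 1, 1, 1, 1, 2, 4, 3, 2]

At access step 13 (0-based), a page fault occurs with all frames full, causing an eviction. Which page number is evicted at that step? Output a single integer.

Answer: 4

Derivation:
Step 0: ref 1 -> FAULT, frames=[1,-]
Step 1: ref 4 -> FAULT, frames=[1,4]
Step 2: ref 4 -> HIT, frames=[1,4]
Step 3: ref 3 -> FAULT, evict 1, frames=[3,4]
Step 4: ref 4 -> HIT, frames=[3,4]
Step 5: ref 1 -> FAULT, evict 3, frames=[1,4]
Step 6: ref 4 -> HIT, frames=[1,4]
Step 7: ref 1 -> HIT, frames=[1,4]
Step 8: ref 1 -> HIT, frames=[1,4]
Step 9: ref 1 -> HIT, frames=[1,4]
Step 10: ref 1 -> HIT, frames=[1,4]
Step 11: ref 2 -> FAULT, evict 1, frames=[2,4]
Step 12: ref 4 -> HIT, frames=[2,4]
Step 13: ref 3 -> FAULT, evict 4, frames=[2,3]
At step 13: evicted page 4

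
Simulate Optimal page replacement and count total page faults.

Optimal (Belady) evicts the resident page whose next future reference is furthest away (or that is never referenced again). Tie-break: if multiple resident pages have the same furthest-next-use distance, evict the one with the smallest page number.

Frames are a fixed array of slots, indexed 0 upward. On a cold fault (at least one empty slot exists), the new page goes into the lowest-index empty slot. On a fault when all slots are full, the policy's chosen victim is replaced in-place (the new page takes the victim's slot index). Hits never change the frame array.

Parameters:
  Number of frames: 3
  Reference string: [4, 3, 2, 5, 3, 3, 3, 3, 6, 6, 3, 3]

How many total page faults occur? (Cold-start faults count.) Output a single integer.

Step 0: ref 4 → FAULT, frames=[4,-,-]
Step 1: ref 3 → FAULT, frames=[4,3,-]
Step 2: ref 2 → FAULT, frames=[4,3,2]
Step 3: ref 5 → FAULT (evict 2), frames=[4,3,5]
Step 4: ref 3 → HIT, frames=[4,3,5]
Step 5: ref 3 → HIT, frames=[4,3,5]
Step 6: ref 3 → HIT, frames=[4,3,5]
Step 7: ref 3 → HIT, frames=[4,3,5]
Step 8: ref 6 → FAULT (evict 4), frames=[6,3,5]
Step 9: ref 6 → HIT, frames=[6,3,5]
Step 10: ref 3 → HIT, frames=[6,3,5]
Step 11: ref 3 → HIT, frames=[6,3,5]
Total faults: 5

Answer: 5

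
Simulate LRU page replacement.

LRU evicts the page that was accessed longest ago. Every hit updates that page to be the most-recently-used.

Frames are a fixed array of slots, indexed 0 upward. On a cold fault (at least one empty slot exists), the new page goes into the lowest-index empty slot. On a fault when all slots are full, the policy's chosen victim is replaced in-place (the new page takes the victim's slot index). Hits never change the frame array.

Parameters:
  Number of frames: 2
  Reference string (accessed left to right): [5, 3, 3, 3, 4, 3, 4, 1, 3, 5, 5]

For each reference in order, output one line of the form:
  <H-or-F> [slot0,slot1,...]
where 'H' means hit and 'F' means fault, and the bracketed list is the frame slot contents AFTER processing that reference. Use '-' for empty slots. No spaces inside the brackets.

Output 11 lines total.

F [5,-]
F [5,3]
H [5,3]
H [5,3]
F [4,3]
H [4,3]
H [4,3]
F [4,1]
F [3,1]
F [3,5]
H [3,5]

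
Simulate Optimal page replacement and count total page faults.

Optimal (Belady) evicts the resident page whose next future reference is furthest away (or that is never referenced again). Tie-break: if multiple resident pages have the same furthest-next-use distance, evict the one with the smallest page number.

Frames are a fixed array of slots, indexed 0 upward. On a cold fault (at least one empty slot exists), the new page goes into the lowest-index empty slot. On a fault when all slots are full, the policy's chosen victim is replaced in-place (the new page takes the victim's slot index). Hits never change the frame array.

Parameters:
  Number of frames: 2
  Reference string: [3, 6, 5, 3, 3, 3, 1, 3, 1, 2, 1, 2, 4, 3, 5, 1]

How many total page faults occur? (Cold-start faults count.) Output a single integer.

Step 0: ref 3 → FAULT, frames=[3,-]
Step 1: ref 6 → FAULT, frames=[3,6]
Step 2: ref 5 → FAULT (evict 6), frames=[3,5]
Step 3: ref 3 → HIT, frames=[3,5]
Step 4: ref 3 → HIT, frames=[3,5]
Step 5: ref 3 → HIT, frames=[3,5]
Step 6: ref 1 → FAULT (evict 5), frames=[3,1]
Step 7: ref 3 → HIT, frames=[3,1]
Step 8: ref 1 → HIT, frames=[3,1]
Step 9: ref 2 → FAULT (evict 3), frames=[2,1]
Step 10: ref 1 → HIT, frames=[2,1]
Step 11: ref 2 → HIT, frames=[2,1]
Step 12: ref 4 → FAULT (evict 2), frames=[4,1]
Step 13: ref 3 → FAULT (evict 4), frames=[3,1]
Step 14: ref 5 → FAULT (evict 3), frames=[5,1]
Step 15: ref 1 → HIT, frames=[5,1]
Total faults: 8

Answer: 8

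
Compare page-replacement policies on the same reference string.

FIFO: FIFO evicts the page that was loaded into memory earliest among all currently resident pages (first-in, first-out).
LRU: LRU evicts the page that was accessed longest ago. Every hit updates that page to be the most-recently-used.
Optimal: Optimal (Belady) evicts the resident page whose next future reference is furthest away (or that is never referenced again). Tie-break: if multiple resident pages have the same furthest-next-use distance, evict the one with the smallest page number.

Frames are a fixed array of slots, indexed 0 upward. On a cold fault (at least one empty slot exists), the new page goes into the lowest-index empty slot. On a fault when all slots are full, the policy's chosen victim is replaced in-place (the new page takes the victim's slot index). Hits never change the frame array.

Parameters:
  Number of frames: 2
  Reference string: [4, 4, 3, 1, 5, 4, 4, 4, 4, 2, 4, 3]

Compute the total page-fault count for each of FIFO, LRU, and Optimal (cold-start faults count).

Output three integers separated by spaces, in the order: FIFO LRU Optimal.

--- FIFO ---
  step 0: ref 4 -> FAULT, frames=[4,-] (faults so far: 1)
  step 1: ref 4 -> HIT, frames=[4,-] (faults so far: 1)
  step 2: ref 3 -> FAULT, frames=[4,3] (faults so far: 2)
  step 3: ref 1 -> FAULT, evict 4, frames=[1,3] (faults so far: 3)
  step 4: ref 5 -> FAULT, evict 3, frames=[1,5] (faults so far: 4)
  step 5: ref 4 -> FAULT, evict 1, frames=[4,5] (faults so far: 5)
  step 6: ref 4 -> HIT, frames=[4,5] (faults so far: 5)
  step 7: ref 4 -> HIT, frames=[4,5] (faults so far: 5)
  step 8: ref 4 -> HIT, frames=[4,5] (faults so far: 5)
  step 9: ref 2 -> FAULT, evict 5, frames=[4,2] (faults so far: 6)
  step 10: ref 4 -> HIT, frames=[4,2] (faults so far: 6)
  step 11: ref 3 -> FAULT, evict 4, frames=[3,2] (faults so far: 7)
  FIFO total faults: 7
--- LRU ---
  step 0: ref 4 -> FAULT, frames=[4,-] (faults so far: 1)
  step 1: ref 4 -> HIT, frames=[4,-] (faults so far: 1)
  step 2: ref 3 -> FAULT, frames=[4,3] (faults so far: 2)
  step 3: ref 1 -> FAULT, evict 4, frames=[1,3] (faults so far: 3)
  step 4: ref 5 -> FAULT, evict 3, frames=[1,5] (faults so far: 4)
  step 5: ref 4 -> FAULT, evict 1, frames=[4,5] (faults so far: 5)
  step 6: ref 4 -> HIT, frames=[4,5] (faults so far: 5)
  step 7: ref 4 -> HIT, frames=[4,5] (faults so far: 5)
  step 8: ref 4 -> HIT, frames=[4,5] (faults so far: 5)
  step 9: ref 2 -> FAULT, evict 5, frames=[4,2] (faults so far: 6)
  step 10: ref 4 -> HIT, frames=[4,2] (faults so far: 6)
  step 11: ref 3 -> FAULT, evict 2, frames=[4,3] (faults so far: 7)
  LRU total faults: 7
--- Optimal ---
  step 0: ref 4 -> FAULT, frames=[4,-] (faults so far: 1)
  step 1: ref 4 -> HIT, frames=[4,-] (faults so far: 1)
  step 2: ref 3 -> FAULT, frames=[4,3] (faults so far: 2)
  step 3: ref 1 -> FAULT, evict 3, frames=[4,1] (faults so far: 3)
  step 4: ref 5 -> FAULT, evict 1, frames=[4,5] (faults so far: 4)
  step 5: ref 4 -> HIT, frames=[4,5] (faults so far: 4)
  step 6: ref 4 -> HIT, frames=[4,5] (faults so far: 4)
  step 7: ref 4 -> HIT, frames=[4,5] (faults so far: 4)
  step 8: ref 4 -> HIT, frames=[4,5] (faults so far: 4)
  step 9: ref 2 -> FAULT, evict 5, frames=[4,2] (faults so far: 5)
  step 10: ref 4 -> HIT, frames=[4,2] (faults so far: 5)
  step 11: ref 3 -> FAULT, evict 2, frames=[4,3] (faults so far: 6)
  Optimal total faults: 6

Answer: 7 7 6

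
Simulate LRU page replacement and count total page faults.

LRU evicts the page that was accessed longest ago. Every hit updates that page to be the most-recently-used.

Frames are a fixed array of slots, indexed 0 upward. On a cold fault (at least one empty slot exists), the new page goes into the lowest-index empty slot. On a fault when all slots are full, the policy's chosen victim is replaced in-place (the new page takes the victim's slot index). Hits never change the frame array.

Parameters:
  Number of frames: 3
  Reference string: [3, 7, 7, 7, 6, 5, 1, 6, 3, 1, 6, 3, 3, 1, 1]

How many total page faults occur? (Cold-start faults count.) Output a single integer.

Answer: 6

Derivation:
Step 0: ref 3 → FAULT, frames=[3,-,-]
Step 1: ref 7 → FAULT, frames=[3,7,-]
Step 2: ref 7 → HIT, frames=[3,7,-]
Step 3: ref 7 → HIT, frames=[3,7,-]
Step 4: ref 6 → FAULT, frames=[3,7,6]
Step 5: ref 5 → FAULT (evict 3), frames=[5,7,6]
Step 6: ref 1 → FAULT (evict 7), frames=[5,1,6]
Step 7: ref 6 → HIT, frames=[5,1,6]
Step 8: ref 3 → FAULT (evict 5), frames=[3,1,6]
Step 9: ref 1 → HIT, frames=[3,1,6]
Step 10: ref 6 → HIT, frames=[3,1,6]
Step 11: ref 3 → HIT, frames=[3,1,6]
Step 12: ref 3 → HIT, frames=[3,1,6]
Step 13: ref 1 → HIT, frames=[3,1,6]
Step 14: ref 1 → HIT, frames=[3,1,6]
Total faults: 6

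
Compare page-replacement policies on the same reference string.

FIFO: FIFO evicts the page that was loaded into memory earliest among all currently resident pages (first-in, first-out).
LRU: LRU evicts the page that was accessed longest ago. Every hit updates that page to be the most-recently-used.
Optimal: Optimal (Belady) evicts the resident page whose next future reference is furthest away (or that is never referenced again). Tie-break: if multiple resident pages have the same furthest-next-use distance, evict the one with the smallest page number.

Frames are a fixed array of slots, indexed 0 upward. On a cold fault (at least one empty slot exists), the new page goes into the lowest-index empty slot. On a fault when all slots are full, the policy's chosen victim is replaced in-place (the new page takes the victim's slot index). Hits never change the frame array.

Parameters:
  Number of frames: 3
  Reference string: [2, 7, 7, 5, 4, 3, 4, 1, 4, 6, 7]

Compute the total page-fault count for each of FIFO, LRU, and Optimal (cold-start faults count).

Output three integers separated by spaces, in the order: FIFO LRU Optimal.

--- FIFO ---
  step 0: ref 2 -> FAULT, frames=[2,-,-] (faults so far: 1)
  step 1: ref 7 -> FAULT, frames=[2,7,-] (faults so far: 2)
  step 2: ref 7 -> HIT, frames=[2,7,-] (faults so far: 2)
  step 3: ref 5 -> FAULT, frames=[2,7,5] (faults so far: 3)
  step 4: ref 4 -> FAULT, evict 2, frames=[4,7,5] (faults so far: 4)
  step 5: ref 3 -> FAULT, evict 7, frames=[4,3,5] (faults so far: 5)
  step 6: ref 4 -> HIT, frames=[4,3,5] (faults so far: 5)
  step 7: ref 1 -> FAULT, evict 5, frames=[4,3,1] (faults so far: 6)
  step 8: ref 4 -> HIT, frames=[4,3,1] (faults so far: 6)
  step 9: ref 6 -> FAULT, evict 4, frames=[6,3,1] (faults so far: 7)
  step 10: ref 7 -> FAULT, evict 3, frames=[6,7,1] (faults so far: 8)
  FIFO total faults: 8
--- LRU ---
  step 0: ref 2 -> FAULT, frames=[2,-,-] (faults so far: 1)
  step 1: ref 7 -> FAULT, frames=[2,7,-] (faults so far: 2)
  step 2: ref 7 -> HIT, frames=[2,7,-] (faults so far: 2)
  step 3: ref 5 -> FAULT, frames=[2,7,5] (faults so far: 3)
  step 4: ref 4 -> FAULT, evict 2, frames=[4,7,5] (faults so far: 4)
  step 5: ref 3 -> FAULT, evict 7, frames=[4,3,5] (faults so far: 5)
  step 6: ref 4 -> HIT, frames=[4,3,5] (faults so far: 5)
  step 7: ref 1 -> FAULT, evict 5, frames=[4,3,1] (faults so far: 6)
  step 8: ref 4 -> HIT, frames=[4,3,1] (faults so far: 6)
  step 9: ref 6 -> FAULT, evict 3, frames=[4,6,1] (faults so far: 7)
  step 10: ref 7 -> FAULT, evict 1, frames=[4,6,7] (faults so far: 8)
  LRU total faults: 8
--- Optimal ---
  step 0: ref 2 -> FAULT, frames=[2,-,-] (faults so far: 1)
  step 1: ref 7 -> FAULT, frames=[2,7,-] (faults so far: 2)
  step 2: ref 7 -> HIT, frames=[2,7,-] (faults so far: 2)
  step 3: ref 5 -> FAULT, frames=[2,7,5] (faults so far: 3)
  step 4: ref 4 -> FAULT, evict 2, frames=[4,7,5] (faults so far: 4)
  step 5: ref 3 -> FAULT, evict 5, frames=[4,7,3] (faults so far: 5)
  step 6: ref 4 -> HIT, frames=[4,7,3] (faults so far: 5)
  step 7: ref 1 -> FAULT, evict 3, frames=[4,7,1] (faults so far: 6)
  step 8: ref 4 -> HIT, frames=[4,7,1] (faults so far: 6)
  step 9: ref 6 -> FAULT, evict 1, frames=[4,7,6] (faults so far: 7)
  step 10: ref 7 -> HIT, frames=[4,7,6] (faults so far: 7)
  Optimal total faults: 7

Answer: 8 8 7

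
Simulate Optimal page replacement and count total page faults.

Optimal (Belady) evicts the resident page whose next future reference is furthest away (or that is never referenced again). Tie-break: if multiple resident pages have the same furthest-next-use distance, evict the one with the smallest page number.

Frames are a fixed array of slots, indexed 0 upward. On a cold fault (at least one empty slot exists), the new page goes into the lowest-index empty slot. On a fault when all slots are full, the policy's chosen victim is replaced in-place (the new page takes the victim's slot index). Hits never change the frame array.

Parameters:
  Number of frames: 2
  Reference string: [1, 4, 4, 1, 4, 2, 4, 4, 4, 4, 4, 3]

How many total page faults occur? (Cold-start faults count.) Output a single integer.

Step 0: ref 1 → FAULT, frames=[1,-]
Step 1: ref 4 → FAULT, frames=[1,4]
Step 2: ref 4 → HIT, frames=[1,4]
Step 3: ref 1 → HIT, frames=[1,4]
Step 4: ref 4 → HIT, frames=[1,4]
Step 5: ref 2 → FAULT (evict 1), frames=[2,4]
Step 6: ref 4 → HIT, frames=[2,4]
Step 7: ref 4 → HIT, frames=[2,4]
Step 8: ref 4 → HIT, frames=[2,4]
Step 9: ref 4 → HIT, frames=[2,4]
Step 10: ref 4 → HIT, frames=[2,4]
Step 11: ref 3 → FAULT (evict 2), frames=[3,4]
Total faults: 4

Answer: 4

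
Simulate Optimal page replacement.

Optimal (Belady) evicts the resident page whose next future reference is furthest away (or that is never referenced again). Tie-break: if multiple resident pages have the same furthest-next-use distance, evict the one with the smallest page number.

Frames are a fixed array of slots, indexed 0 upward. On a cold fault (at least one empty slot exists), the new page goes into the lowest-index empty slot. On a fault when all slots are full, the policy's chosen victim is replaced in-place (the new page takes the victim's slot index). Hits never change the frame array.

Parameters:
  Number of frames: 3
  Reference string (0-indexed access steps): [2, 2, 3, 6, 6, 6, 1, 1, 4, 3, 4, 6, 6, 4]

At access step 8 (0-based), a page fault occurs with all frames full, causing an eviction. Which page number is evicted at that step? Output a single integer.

Answer: 1

Derivation:
Step 0: ref 2 -> FAULT, frames=[2,-,-]
Step 1: ref 2 -> HIT, frames=[2,-,-]
Step 2: ref 3 -> FAULT, frames=[2,3,-]
Step 3: ref 6 -> FAULT, frames=[2,3,6]
Step 4: ref 6 -> HIT, frames=[2,3,6]
Step 5: ref 6 -> HIT, frames=[2,3,6]
Step 6: ref 1 -> FAULT, evict 2, frames=[1,3,6]
Step 7: ref 1 -> HIT, frames=[1,3,6]
Step 8: ref 4 -> FAULT, evict 1, frames=[4,3,6]
At step 8: evicted page 1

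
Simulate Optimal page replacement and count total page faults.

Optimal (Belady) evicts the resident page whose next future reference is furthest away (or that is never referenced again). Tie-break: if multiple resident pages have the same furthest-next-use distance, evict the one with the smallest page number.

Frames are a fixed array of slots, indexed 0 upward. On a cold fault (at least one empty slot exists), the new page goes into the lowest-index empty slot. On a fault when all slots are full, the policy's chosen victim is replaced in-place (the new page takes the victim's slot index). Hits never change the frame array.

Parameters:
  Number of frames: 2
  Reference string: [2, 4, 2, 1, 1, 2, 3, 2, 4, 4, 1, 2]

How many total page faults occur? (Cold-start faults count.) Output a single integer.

Step 0: ref 2 → FAULT, frames=[2,-]
Step 1: ref 4 → FAULT, frames=[2,4]
Step 2: ref 2 → HIT, frames=[2,4]
Step 3: ref 1 → FAULT (evict 4), frames=[2,1]
Step 4: ref 1 → HIT, frames=[2,1]
Step 5: ref 2 → HIT, frames=[2,1]
Step 6: ref 3 → FAULT (evict 1), frames=[2,3]
Step 7: ref 2 → HIT, frames=[2,3]
Step 8: ref 4 → FAULT (evict 3), frames=[2,4]
Step 9: ref 4 → HIT, frames=[2,4]
Step 10: ref 1 → FAULT (evict 4), frames=[2,1]
Step 11: ref 2 → HIT, frames=[2,1]
Total faults: 6

Answer: 6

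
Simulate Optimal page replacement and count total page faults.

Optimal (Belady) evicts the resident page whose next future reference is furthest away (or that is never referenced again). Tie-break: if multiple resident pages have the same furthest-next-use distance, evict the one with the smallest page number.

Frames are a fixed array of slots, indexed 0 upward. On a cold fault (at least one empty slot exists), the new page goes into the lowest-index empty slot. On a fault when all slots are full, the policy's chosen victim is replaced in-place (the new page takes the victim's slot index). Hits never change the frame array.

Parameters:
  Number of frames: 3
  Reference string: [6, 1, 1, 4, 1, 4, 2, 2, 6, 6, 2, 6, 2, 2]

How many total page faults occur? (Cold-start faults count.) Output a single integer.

Answer: 4

Derivation:
Step 0: ref 6 → FAULT, frames=[6,-,-]
Step 1: ref 1 → FAULT, frames=[6,1,-]
Step 2: ref 1 → HIT, frames=[6,1,-]
Step 3: ref 4 → FAULT, frames=[6,1,4]
Step 4: ref 1 → HIT, frames=[6,1,4]
Step 5: ref 4 → HIT, frames=[6,1,4]
Step 6: ref 2 → FAULT (evict 1), frames=[6,2,4]
Step 7: ref 2 → HIT, frames=[6,2,4]
Step 8: ref 6 → HIT, frames=[6,2,4]
Step 9: ref 6 → HIT, frames=[6,2,4]
Step 10: ref 2 → HIT, frames=[6,2,4]
Step 11: ref 6 → HIT, frames=[6,2,4]
Step 12: ref 2 → HIT, frames=[6,2,4]
Step 13: ref 2 → HIT, frames=[6,2,4]
Total faults: 4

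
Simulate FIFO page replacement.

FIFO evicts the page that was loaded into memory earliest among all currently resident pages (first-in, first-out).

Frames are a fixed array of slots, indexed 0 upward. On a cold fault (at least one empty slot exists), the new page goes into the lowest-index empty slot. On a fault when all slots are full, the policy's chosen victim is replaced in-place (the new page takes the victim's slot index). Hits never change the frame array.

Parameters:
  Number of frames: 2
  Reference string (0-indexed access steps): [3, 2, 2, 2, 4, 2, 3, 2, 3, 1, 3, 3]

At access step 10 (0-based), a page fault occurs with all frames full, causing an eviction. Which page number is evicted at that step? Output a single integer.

Answer: 2

Derivation:
Step 0: ref 3 -> FAULT, frames=[3,-]
Step 1: ref 2 -> FAULT, frames=[3,2]
Step 2: ref 2 -> HIT, frames=[3,2]
Step 3: ref 2 -> HIT, frames=[3,2]
Step 4: ref 4 -> FAULT, evict 3, frames=[4,2]
Step 5: ref 2 -> HIT, frames=[4,2]
Step 6: ref 3 -> FAULT, evict 2, frames=[4,3]
Step 7: ref 2 -> FAULT, evict 4, frames=[2,3]
Step 8: ref 3 -> HIT, frames=[2,3]
Step 9: ref 1 -> FAULT, evict 3, frames=[2,1]
Step 10: ref 3 -> FAULT, evict 2, frames=[3,1]
At step 10: evicted page 2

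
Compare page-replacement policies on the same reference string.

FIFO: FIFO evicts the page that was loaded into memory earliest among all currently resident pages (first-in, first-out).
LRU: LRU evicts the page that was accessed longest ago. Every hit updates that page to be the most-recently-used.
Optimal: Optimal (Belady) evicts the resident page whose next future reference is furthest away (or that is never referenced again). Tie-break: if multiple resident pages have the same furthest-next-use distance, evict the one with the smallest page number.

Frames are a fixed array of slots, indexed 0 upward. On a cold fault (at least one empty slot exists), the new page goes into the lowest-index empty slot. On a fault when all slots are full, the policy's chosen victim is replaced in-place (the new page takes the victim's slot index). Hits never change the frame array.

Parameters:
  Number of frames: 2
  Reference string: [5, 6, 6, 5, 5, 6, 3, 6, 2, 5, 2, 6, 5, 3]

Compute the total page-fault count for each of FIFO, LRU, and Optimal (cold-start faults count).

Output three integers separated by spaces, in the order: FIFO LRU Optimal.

Answer: 7 8 7

Derivation:
--- FIFO ---
  step 0: ref 5 -> FAULT, frames=[5,-] (faults so far: 1)
  step 1: ref 6 -> FAULT, frames=[5,6] (faults so far: 2)
  step 2: ref 6 -> HIT, frames=[5,6] (faults so far: 2)
  step 3: ref 5 -> HIT, frames=[5,6] (faults so far: 2)
  step 4: ref 5 -> HIT, frames=[5,6] (faults so far: 2)
  step 5: ref 6 -> HIT, frames=[5,6] (faults so far: 2)
  step 6: ref 3 -> FAULT, evict 5, frames=[3,6] (faults so far: 3)
  step 7: ref 6 -> HIT, frames=[3,6] (faults so far: 3)
  step 8: ref 2 -> FAULT, evict 6, frames=[3,2] (faults so far: 4)
  step 9: ref 5 -> FAULT, evict 3, frames=[5,2] (faults so far: 5)
  step 10: ref 2 -> HIT, frames=[5,2] (faults so far: 5)
  step 11: ref 6 -> FAULT, evict 2, frames=[5,6] (faults so far: 6)
  step 12: ref 5 -> HIT, frames=[5,6] (faults so far: 6)
  step 13: ref 3 -> FAULT, evict 5, frames=[3,6] (faults so far: 7)
  FIFO total faults: 7
--- LRU ---
  step 0: ref 5 -> FAULT, frames=[5,-] (faults so far: 1)
  step 1: ref 6 -> FAULT, frames=[5,6] (faults so far: 2)
  step 2: ref 6 -> HIT, frames=[5,6] (faults so far: 2)
  step 3: ref 5 -> HIT, frames=[5,6] (faults so far: 2)
  step 4: ref 5 -> HIT, frames=[5,6] (faults so far: 2)
  step 5: ref 6 -> HIT, frames=[5,6] (faults so far: 2)
  step 6: ref 3 -> FAULT, evict 5, frames=[3,6] (faults so far: 3)
  step 7: ref 6 -> HIT, frames=[3,6] (faults so far: 3)
  step 8: ref 2 -> FAULT, evict 3, frames=[2,6] (faults so far: 4)
  step 9: ref 5 -> FAULT, evict 6, frames=[2,5] (faults so far: 5)
  step 10: ref 2 -> HIT, frames=[2,5] (faults so far: 5)
  step 11: ref 6 -> FAULT, evict 5, frames=[2,6] (faults so far: 6)
  step 12: ref 5 -> FAULT, evict 2, frames=[5,6] (faults so far: 7)
  step 13: ref 3 -> FAULT, evict 6, frames=[5,3] (faults so far: 8)
  LRU total faults: 8
--- Optimal ---
  step 0: ref 5 -> FAULT, frames=[5,-] (faults so far: 1)
  step 1: ref 6 -> FAULT, frames=[5,6] (faults so far: 2)
  step 2: ref 6 -> HIT, frames=[5,6] (faults so far: 2)
  step 3: ref 5 -> HIT, frames=[5,6] (faults so far: 2)
  step 4: ref 5 -> HIT, frames=[5,6] (faults so far: 2)
  step 5: ref 6 -> HIT, frames=[5,6] (faults so far: 2)
  step 6: ref 3 -> FAULT, evict 5, frames=[3,6] (faults so far: 3)
  step 7: ref 6 -> HIT, frames=[3,6] (faults so far: 3)
  step 8: ref 2 -> FAULT, evict 3, frames=[2,6] (faults so far: 4)
  step 9: ref 5 -> FAULT, evict 6, frames=[2,5] (faults so far: 5)
  step 10: ref 2 -> HIT, frames=[2,5] (faults so far: 5)
  step 11: ref 6 -> FAULT, evict 2, frames=[6,5] (faults so far: 6)
  step 12: ref 5 -> HIT, frames=[6,5] (faults so far: 6)
  step 13: ref 3 -> FAULT, evict 5, frames=[6,3] (faults so far: 7)
  Optimal total faults: 7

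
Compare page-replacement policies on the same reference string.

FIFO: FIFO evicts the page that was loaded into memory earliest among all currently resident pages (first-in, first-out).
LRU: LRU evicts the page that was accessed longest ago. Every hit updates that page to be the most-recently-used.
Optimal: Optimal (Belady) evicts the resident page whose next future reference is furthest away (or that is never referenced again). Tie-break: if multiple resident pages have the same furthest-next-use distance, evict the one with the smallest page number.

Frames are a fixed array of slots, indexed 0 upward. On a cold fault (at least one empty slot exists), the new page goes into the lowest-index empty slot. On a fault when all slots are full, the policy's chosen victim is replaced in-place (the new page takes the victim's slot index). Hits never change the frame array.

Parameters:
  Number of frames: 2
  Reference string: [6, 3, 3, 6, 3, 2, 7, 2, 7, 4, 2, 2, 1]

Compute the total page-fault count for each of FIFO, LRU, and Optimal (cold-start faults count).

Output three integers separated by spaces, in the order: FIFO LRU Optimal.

--- FIFO ---
  step 0: ref 6 -> FAULT, frames=[6,-] (faults so far: 1)
  step 1: ref 3 -> FAULT, frames=[6,3] (faults so far: 2)
  step 2: ref 3 -> HIT, frames=[6,3] (faults so far: 2)
  step 3: ref 6 -> HIT, frames=[6,3] (faults so far: 2)
  step 4: ref 3 -> HIT, frames=[6,3] (faults so far: 2)
  step 5: ref 2 -> FAULT, evict 6, frames=[2,3] (faults so far: 3)
  step 6: ref 7 -> FAULT, evict 3, frames=[2,7] (faults so far: 4)
  step 7: ref 2 -> HIT, frames=[2,7] (faults so far: 4)
  step 8: ref 7 -> HIT, frames=[2,7] (faults so far: 4)
  step 9: ref 4 -> FAULT, evict 2, frames=[4,7] (faults so far: 5)
  step 10: ref 2 -> FAULT, evict 7, frames=[4,2] (faults so far: 6)
  step 11: ref 2 -> HIT, frames=[4,2] (faults so far: 6)
  step 12: ref 1 -> FAULT, evict 4, frames=[1,2] (faults so far: 7)
  FIFO total faults: 7
--- LRU ---
  step 0: ref 6 -> FAULT, frames=[6,-] (faults so far: 1)
  step 1: ref 3 -> FAULT, frames=[6,3] (faults so far: 2)
  step 2: ref 3 -> HIT, frames=[6,3] (faults so far: 2)
  step 3: ref 6 -> HIT, frames=[6,3] (faults so far: 2)
  step 4: ref 3 -> HIT, frames=[6,3] (faults so far: 2)
  step 5: ref 2 -> FAULT, evict 6, frames=[2,3] (faults so far: 3)
  step 6: ref 7 -> FAULT, evict 3, frames=[2,7] (faults so far: 4)
  step 7: ref 2 -> HIT, frames=[2,7] (faults so far: 4)
  step 8: ref 7 -> HIT, frames=[2,7] (faults so far: 4)
  step 9: ref 4 -> FAULT, evict 2, frames=[4,7] (faults so far: 5)
  step 10: ref 2 -> FAULT, evict 7, frames=[4,2] (faults so far: 6)
  step 11: ref 2 -> HIT, frames=[4,2] (faults so far: 6)
  step 12: ref 1 -> FAULT, evict 4, frames=[1,2] (faults so far: 7)
  LRU total faults: 7
--- Optimal ---
  step 0: ref 6 -> FAULT, frames=[6,-] (faults so far: 1)
  step 1: ref 3 -> FAULT, frames=[6,3] (faults so far: 2)
  step 2: ref 3 -> HIT, frames=[6,3] (faults so far: 2)
  step 3: ref 6 -> HIT, frames=[6,3] (faults so far: 2)
  step 4: ref 3 -> HIT, frames=[6,3] (faults so far: 2)
  step 5: ref 2 -> FAULT, evict 3, frames=[6,2] (faults so far: 3)
  step 6: ref 7 -> FAULT, evict 6, frames=[7,2] (faults so far: 4)
  step 7: ref 2 -> HIT, frames=[7,2] (faults so far: 4)
  step 8: ref 7 -> HIT, frames=[7,2] (faults so far: 4)
  step 9: ref 4 -> FAULT, evict 7, frames=[4,2] (faults so far: 5)
  step 10: ref 2 -> HIT, frames=[4,2] (faults so far: 5)
  step 11: ref 2 -> HIT, frames=[4,2] (faults so far: 5)
  step 12: ref 1 -> FAULT, evict 2, frames=[4,1] (faults so far: 6)
  Optimal total faults: 6

Answer: 7 7 6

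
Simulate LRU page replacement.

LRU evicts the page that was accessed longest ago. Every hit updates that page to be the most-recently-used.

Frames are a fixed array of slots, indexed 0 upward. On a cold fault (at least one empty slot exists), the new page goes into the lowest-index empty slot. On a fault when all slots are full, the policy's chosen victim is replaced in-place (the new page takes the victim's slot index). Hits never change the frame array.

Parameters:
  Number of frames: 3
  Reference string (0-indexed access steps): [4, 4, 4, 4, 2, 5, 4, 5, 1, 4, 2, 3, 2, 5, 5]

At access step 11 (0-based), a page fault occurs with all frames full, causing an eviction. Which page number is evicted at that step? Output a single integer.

Step 0: ref 4 -> FAULT, frames=[4,-,-]
Step 1: ref 4 -> HIT, frames=[4,-,-]
Step 2: ref 4 -> HIT, frames=[4,-,-]
Step 3: ref 4 -> HIT, frames=[4,-,-]
Step 4: ref 2 -> FAULT, frames=[4,2,-]
Step 5: ref 5 -> FAULT, frames=[4,2,5]
Step 6: ref 4 -> HIT, frames=[4,2,5]
Step 7: ref 5 -> HIT, frames=[4,2,5]
Step 8: ref 1 -> FAULT, evict 2, frames=[4,1,5]
Step 9: ref 4 -> HIT, frames=[4,1,5]
Step 10: ref 2 -> FAULT, evict 5, frames=[4,1,2]
Step 11: ref 3 -> FAULT, evict 1, frames=[4,3,2]
At step 11: evicted page 1

Answer: 1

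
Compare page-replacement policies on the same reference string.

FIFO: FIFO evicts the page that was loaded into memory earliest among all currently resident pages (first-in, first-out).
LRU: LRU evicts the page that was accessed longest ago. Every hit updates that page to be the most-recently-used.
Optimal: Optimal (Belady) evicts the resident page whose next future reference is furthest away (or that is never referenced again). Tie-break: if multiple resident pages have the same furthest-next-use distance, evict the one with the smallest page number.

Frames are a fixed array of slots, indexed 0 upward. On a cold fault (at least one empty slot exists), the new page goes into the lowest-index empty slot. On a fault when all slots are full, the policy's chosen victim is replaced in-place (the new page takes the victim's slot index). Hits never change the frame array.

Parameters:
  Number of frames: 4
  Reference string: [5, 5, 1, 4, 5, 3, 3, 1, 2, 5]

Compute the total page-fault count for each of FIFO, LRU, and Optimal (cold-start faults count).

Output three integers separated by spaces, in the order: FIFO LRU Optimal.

Answer: 6 5 5

Derivation:
--- FIFO ---
  step 0: ref 5 -> FAULT, frames=[5,-,-,-] (faults so far: 1)
  step 1: ref 5 -> HIT, frames=[5,-,-,-] (faults so far: 1)
  step 2: ref 1 -> FAULT, frames=[5,1,-,-] (faults so far: 2)
  step 3: ref 4 -> FAULT, frames=[5,1,4,-] (faults so far: 3)
  step 4: ref 5 -> HIT, frames=[5,1,4,-] (faults so far: 3)
  step 5: ref 3 -> FAULT, frames=[5,1,4,3] (faults so far: 4)
  step 6: ref 3 -> HIT, frames=[5,1,4,3] (faults so far: 4)
  step 7: ref 1 -> HIT, frames=[5,1,4,3] (faults so far: 4)
  step 8: ref 2 -> FAULT, evict 5, frames=[2,1,4,3] (faults so far: 5)
  step 9: ref 5 -> FAULT, evict 1, frames=[2,5,4,3] (faults so far: 6)
  FIFO total faults: 6
--- LRU ---
  step 0: ref 5 -> FAULT, frames=[5,-,-,-] (faults so far: 1)
  step 1: ref 5 -> HIT, frames=[5,-,-,-] (faults so far: 1)
  step 2: ref 1 -> FAULT, frames=[5,1,-,-] (faults so far: 2)
  step 3: ref 4 -> FAULT, frames=[5,1,4,-] (faults so far: 3)
  step 4: ref 5 -> HIT, frames=[5,1,4,-] (faults so far: 3)
  step 5: ref 3 -> FAULT, frames=[5,1,4,3] (faults so far: 4)
  step 6: ref 3 -> HIT, frames=[5,1,4,3] (faults so far: 4)
  step 7: ref 1 -> HIT, frames=[5,1,4,3] (faults so far: 4)
  step 8: ref 2 -> FAULT, evict 4, frames=[5,1,2,3] (faults so far: 5)
  step 9: ref 5 -> HIT, frames=[5,1,2,3] (faults so far: 5)
  LRU total faults: 5
--- Optimal ---
  step 0: ref 5 -> FAULT, frames=[5,-,-,-] (faults so far: 1)
  step 1: ref 5 -> HIT, frames=[5,-,-,-] (faults so far: 1)
  step 2: ref 1 -> FAULT, frames=[5,1,-,-] (faults so far: 2)
  step 3: ref 4 -> FAULT, frames=[5,1,4,-] (faults so far: 3)
  step 4: ref 5 -> HIT, frames=[5,1,4,-] (faults so far: 3)
  step 5: ref 3 -> FAULT, frames=[5,1,4,3] (faults so far: 4)
  step 6: ref 3 -> HIT, frames=[5,1,4,3] (faults so far: 4)
  step 7: ref 1 -> HIT, frames=[5,1,4,3] (faults so far: 4)
  step 8: ref 2 -> FAULT, evict 1, frames=[5,2,4,3] (faults so far: 5)
  step 9: ref 5 -> HIT, frames=[5,2,4,3] (faults so far: 5)
  Optimal total faults: 5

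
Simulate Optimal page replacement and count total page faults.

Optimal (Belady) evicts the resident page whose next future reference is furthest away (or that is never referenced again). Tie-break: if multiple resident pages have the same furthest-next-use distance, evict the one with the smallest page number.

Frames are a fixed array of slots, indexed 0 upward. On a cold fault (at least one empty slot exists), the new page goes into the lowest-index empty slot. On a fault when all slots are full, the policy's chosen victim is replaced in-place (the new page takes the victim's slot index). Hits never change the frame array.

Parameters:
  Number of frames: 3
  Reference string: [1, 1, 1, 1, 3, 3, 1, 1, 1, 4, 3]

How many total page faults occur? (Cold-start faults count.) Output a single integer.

Answer: 3

Derivation:
Step 0: ref 1 → FAULT, frames=[1,-,-]
Step 1: ref 1 → HIT, frames=[1,-,-]
Step 2: ref 1 → HIT, frames=[1,-,-]
Step 3: ref 1 → HIT, frames=[1,-,-]
Step 4: ref 3 → FAULT, frames=[1,3,-]
Step 5: ref 3 → HIT, frames=[1,3,-]
Step 6: ref 1 → HIT, frames=[1,3,-]
Step 7: ref 1 → HIT, frames=[1,3,-]
Step 8: ref 1 → HIT, frames=[1,3,-]
Step 9: ref 4 → FAULT, frames=[1,3,4]
Step 10: ref 3 → HIT, frames=[1,3,4]
Total faults: 3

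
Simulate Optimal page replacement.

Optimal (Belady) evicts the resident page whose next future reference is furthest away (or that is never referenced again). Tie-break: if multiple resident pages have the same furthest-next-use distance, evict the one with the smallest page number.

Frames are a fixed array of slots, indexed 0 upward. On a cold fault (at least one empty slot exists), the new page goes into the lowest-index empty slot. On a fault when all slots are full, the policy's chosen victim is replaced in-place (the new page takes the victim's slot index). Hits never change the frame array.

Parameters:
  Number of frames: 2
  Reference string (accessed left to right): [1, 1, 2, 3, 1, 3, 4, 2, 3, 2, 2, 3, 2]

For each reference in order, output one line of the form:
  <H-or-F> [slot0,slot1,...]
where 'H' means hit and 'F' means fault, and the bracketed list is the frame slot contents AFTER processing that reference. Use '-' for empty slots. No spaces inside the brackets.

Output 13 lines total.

F [1,-]
H [1,-]
F [1,2]
F [1,3]
H [1,3]
H [1,3]
F [4,3]
F [2,3]
H [2,3]
H [2,3]
H [2,3]
H [2,3]
H [2,3]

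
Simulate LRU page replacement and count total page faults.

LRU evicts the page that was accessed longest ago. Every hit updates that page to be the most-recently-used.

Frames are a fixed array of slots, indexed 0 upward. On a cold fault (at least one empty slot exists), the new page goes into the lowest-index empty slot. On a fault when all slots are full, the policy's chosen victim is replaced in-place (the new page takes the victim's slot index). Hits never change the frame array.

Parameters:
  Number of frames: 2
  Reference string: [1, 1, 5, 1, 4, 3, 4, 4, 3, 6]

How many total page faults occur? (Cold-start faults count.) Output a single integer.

Step 0: ref 1 → FAULT, frames=[1,-]
Step 1: ref 1 → HIT, frames=[1,-]
Step 2: ref 5 → FAULT, frames=[1,5]
Step 3: ref 1 → HIT, frames=[1,5]
Step 4: ref 4 → FAULT (evict 5), frames=[1,4]
Step 5: ref 3 → FAULT (evict 1), frames=[3,4]
Step 6: ref 4 → HIT, frames=[3,4]
Step 7: ref 4 → HIT, frames=[3,4]
Step 8: ref 3 → HIT, frames=[3,4]
Step 9: ref 6 → FAULT (evict 4), frames=[3,6]
Total faults: 5

Answer: 5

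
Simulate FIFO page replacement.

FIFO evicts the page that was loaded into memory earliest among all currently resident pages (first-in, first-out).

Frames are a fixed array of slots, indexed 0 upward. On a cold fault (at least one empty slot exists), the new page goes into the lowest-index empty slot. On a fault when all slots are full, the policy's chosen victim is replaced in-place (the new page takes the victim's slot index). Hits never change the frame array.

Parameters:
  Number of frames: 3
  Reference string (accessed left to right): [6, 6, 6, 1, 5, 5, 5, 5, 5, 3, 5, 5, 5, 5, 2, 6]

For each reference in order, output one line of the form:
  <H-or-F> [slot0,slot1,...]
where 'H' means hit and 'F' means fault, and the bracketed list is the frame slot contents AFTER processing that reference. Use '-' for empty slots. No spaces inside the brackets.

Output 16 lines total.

F [6,-,-]
H [6,-,-]
H [6,-,-]
F [6,1,-]
F [6,1,5]
H [6,1,5]
H [6,1,5]
H [6,1,5]
H [6,1,5]
F [3,1,5]
H [3,1,5]
H [3,1,5]
H [3,1,5]
H [3,1,5]
F [3,2,5]
F [3,2,6]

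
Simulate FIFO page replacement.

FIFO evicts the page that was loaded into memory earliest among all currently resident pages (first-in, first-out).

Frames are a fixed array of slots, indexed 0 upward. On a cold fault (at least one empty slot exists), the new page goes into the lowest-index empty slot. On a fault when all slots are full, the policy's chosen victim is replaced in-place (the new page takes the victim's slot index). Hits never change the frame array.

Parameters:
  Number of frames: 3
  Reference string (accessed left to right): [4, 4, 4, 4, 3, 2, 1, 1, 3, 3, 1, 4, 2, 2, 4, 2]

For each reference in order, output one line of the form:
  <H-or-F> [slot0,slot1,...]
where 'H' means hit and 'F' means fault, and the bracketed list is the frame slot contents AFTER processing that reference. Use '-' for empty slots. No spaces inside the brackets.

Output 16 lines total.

F [4,-,-]
H [4,-,-]
H [4,-,-]
H [4,-,-]
F [4,3,-]
F [4,3,2]
F [1,3,2]
H [1,3,2]
H [1,3,2]
H [1,3,2]
H [1,3,2]
F [1,4,2]
H [1,4,2]
H [1,4,2]
H [1,4,2]
H [1,4,2]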